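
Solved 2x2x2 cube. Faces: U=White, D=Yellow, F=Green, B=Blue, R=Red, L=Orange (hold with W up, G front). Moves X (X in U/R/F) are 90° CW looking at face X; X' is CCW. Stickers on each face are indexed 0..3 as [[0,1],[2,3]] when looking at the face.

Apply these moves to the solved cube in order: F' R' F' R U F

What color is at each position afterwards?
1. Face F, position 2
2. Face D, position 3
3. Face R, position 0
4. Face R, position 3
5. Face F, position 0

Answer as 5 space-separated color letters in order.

Answer: G Y G R G

Derivation:
After move 1 (F'): F=GGGG U=WWRR R=YRYR D=OOYY L=OWOW
After move 2 (R'): R=RRYY U=WBRB F=GWGR D=OGYG B=YBOB
After move 3 (F'): F=WRGG U=WBRY R=GROY D=WWYG L=OBOR
After move 4 (R): R=OGYR U=WRRG F=WWGG D=WOYY B=YBBB
After move 5 (U): U=RWGR F=OGGG R=YBYR B=OBBB L=WWOR
After move 6 (F): F=GOGG U=RWRW R=GBRR D=YYYY L=WWOO
Query 1: F[2] = G
Query 2: D[3] = Y
Query 3: R[0] = G
Query 4: R[3] = R
Query 5: F[0] = G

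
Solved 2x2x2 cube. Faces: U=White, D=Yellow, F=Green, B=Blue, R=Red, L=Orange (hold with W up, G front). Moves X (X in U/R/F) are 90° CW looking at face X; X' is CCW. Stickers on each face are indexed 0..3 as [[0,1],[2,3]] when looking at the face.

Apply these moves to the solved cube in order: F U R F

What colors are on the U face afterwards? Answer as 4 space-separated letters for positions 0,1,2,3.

Answer: O R Y G

Derivation:
After move 1 (F): F=GGGG U=WWOO R=WRWR D=RRYY L=OYOY
After move 2 (U): U=OWOW F=WRGG R=BBWR B=OYBB L=GGOY
After move 3 (R): R=WBRB U=OROG F=WRGY D=RBYO B=WYWB
After move 4 (F): F=GWYR U=ORYG R=OBGB D=RWYO L=GROB
Query: U face = ORYG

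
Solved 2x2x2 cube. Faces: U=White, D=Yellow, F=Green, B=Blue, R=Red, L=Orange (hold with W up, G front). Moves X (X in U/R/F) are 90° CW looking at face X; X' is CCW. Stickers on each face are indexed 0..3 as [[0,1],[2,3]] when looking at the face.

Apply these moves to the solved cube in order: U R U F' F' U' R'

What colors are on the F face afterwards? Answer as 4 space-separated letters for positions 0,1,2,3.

After move 1 (U): U=WWWW F=RRGG R=BBRR B=OOBB L=GGOO
After move 2 (R): R=RBRB U=WRWG F=RYGY D=YBYO B=WOWB
After move 3 (U): U=WWGR F=RBGY R=WORB B=GGWB L=RYOO
After move 4 (F'): F=BYRG U=WWWR R=BOYB D=YOYO L=RROG
After move 5 (F'): F=YGBR U=WWBY R=OOYB D=RGYO L=RROW
After move 6 (U'): U=WYWB F=RRBR R=YGYB B=OOWB L=GGOW
After move 7 (R'): R=GBYY U=WWWO F=RYBB D=RRYR B=OOGB
Query: F face = RYBB

Answer: R Y B B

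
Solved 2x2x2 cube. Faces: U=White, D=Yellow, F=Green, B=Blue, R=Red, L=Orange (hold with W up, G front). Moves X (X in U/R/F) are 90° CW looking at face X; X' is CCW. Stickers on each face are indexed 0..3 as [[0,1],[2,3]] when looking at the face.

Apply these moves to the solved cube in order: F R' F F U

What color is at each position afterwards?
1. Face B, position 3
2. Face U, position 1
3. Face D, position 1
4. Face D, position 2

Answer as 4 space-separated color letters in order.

After move 1 (F): F=GGGG U=WWOO R=WRWR D=RRYY L=OYOY
After move 2 (R'): R=RRWW U=WBOB F=GWGO D=RGYG B=YBRB
After move 3 (F): F=GGOW U=WBYY R=ORBW D=WRYG L=OROG
After move 4 (F): F=OGWG U=WBGR R=YRYW D=BOYG L=OWOR
After move 5 (U): U=GWRB F=YRWG R=YBYW B=OWRB L=OGOR
Query 1: B[3] = B
Query 2: U[1] = W
Query 3: D[1] = O
Query 4: D[2] = Y

Answer: B W O Y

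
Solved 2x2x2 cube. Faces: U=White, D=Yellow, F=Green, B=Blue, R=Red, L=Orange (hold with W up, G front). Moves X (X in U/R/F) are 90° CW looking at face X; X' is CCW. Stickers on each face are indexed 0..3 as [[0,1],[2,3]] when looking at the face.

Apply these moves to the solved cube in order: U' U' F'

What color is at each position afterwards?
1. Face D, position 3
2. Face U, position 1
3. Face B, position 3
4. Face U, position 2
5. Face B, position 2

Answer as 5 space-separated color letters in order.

Answer: Y W B O B

Derivation:
After move 1 (U'): U=WWWW F=OOGG R=GGRR B=RRBB L=BBOO
After move 2 (U'): U=WWWW F=BBGG R=OORR B=GGBB L=RROO
After move 3 (F'): F=BGBG U=WWOR R=YOYR D=ROYY L=RWOW
Query 1: D[3] = Y
Query 2: U[1] = W
Query 3: B[3] = B
Query 4: U[2] = O
Query 5: B[2] = B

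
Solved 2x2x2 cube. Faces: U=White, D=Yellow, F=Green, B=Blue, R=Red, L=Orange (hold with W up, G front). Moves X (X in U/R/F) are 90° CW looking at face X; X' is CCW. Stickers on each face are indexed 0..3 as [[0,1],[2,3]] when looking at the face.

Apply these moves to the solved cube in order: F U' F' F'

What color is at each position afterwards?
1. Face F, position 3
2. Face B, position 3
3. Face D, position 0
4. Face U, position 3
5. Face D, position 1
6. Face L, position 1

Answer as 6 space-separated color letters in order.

After move 1 (F): F=GGGG U=WWOO R=WRWR D=RRYY L=OYOY
After move 2 (U'): U=WOWO F=OYGG R=GGWR B=WRBB L=BBOY
After move 3 (F'): F=YGOG U=WOGW R=RGRR D=BYYY L=BOOW
After move 4 (F'): F=GGYO U=WORR R=YGBR D=OWYY L=BWOG
Query 1: F[3] = O
Query 2: B[3] = B
Query 3: D[0] = O
Query 4: U[3] = R
Query 5: D[1] = W
Query 6: L[1] = W

Answer: O B O R W W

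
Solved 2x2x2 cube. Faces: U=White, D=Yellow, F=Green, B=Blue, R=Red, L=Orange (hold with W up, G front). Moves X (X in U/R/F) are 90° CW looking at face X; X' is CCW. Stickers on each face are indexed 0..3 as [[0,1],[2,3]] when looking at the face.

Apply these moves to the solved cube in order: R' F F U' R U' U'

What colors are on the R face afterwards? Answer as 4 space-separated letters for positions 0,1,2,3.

After move 1 (R'): R=RRRR U=WBWB F=GWGW D=YGYG B=YBYB
After move 2 (F): F=GGWW U=WBOO R=WRBR D=RRYG L=OYOG
After move 3 (F): F=WGWG U=WBGY R=OROR D=BWYG L=OROR
After move 4 (U'): U=BYWG F=ORWG R=WGOR B=ORYB L=YBOR
After move 5 (R): R=OWRG U=BRWG F=OWWG D=BYYO B=GRYB
After move 6 (U'): U=RGBW F=YBWG R=OWRG B=OWYB L=GROR
After move 7 (U'): U=GWRB F=GRWG R=YBRG B=OWYB L=OWOR
Query: R face = YBRG

Answer: Y B R G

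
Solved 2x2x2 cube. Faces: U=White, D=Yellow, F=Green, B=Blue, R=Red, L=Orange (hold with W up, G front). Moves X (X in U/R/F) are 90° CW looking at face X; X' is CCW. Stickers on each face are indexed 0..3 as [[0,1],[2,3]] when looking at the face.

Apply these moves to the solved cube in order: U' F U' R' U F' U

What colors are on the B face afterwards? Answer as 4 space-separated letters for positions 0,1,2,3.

Answer: B B G B

Derivation:
After move 1 (U'): U=WWWW F=OOGG R=GGRR B=RRBB L=BBOO
After move 2 (F): F=GOGO U=WWOB R=WGWR D=RGYY L=BYOY
After move 3 (U'): U=WBWO F=BYGO R=GOWR B=WGBB L=RROY
After move 4 (R'): R=ORGW U=WBWW F=BBGO D=RYYO B=YGGB
After move 5 (U): U=WWWB F=ORGO R=YGGW B=RRGB L=BBOY
After move 6 (F'): F=ROOG U=WWYG R=YGRW D=BYYO L=BBOW
After move 7 (U): U=YWGW F=YGOG R=RRRW B=BBGB L=ROOW
Query: B face = BBGB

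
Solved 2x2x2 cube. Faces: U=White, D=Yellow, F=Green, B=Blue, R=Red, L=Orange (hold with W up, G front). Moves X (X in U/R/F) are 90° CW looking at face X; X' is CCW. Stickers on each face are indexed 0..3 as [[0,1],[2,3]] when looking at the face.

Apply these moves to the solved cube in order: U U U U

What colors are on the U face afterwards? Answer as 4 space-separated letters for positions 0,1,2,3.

After move 1 (U): U=WWWW F=RRGG R=BBRR B=OOBB L=GGOO
After move 2 (U): U=WWWW F=BBGG R=OORR B=GGBB L=RROO
After move 3 (U): U=WWWW F=OOGG R=GGRR B=RRBB L=BBOO
After move 4 (U): U=WWWW F=GGGG R=RRRR B=BBBB L=OOOO
Query: U face = WWWW

Answer: W W W W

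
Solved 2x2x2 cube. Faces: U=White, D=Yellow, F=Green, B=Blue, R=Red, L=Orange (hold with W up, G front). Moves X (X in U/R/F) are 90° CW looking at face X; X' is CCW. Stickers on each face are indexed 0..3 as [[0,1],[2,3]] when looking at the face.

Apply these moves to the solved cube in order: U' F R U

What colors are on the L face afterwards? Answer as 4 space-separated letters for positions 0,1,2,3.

Answer: G G O Y

Derivation:
After move 1 (U'): U=WWWW F=OOGG R=GGRR B=RRBB L=BBOO
After move 2 (F): F=GOGO U=WWOB R=WGWR D=RGYY L=BYOY
After move 3 (R): R=WWRG U=WOOO F=GGGY D=RBYR B=BRWB
After move 4 (U): U=OWOO F=WWGY R=BRRG B=BYWB L=GGOY
Query: L face = GGOY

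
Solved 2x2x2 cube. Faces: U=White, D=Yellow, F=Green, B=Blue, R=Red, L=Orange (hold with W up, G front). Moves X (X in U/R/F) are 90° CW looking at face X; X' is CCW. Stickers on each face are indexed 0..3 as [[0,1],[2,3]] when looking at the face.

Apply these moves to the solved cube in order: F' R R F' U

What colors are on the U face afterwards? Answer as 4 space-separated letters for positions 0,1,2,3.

Answer: R W R O

Derivation:
After move 1 (F'): F=GGGG U=WWRR R=YRYR D=OOYY L=OWOW
After move 2 (R): R=YYRR U=WGRG F=GOGY D=OBYB B=RBWB
After move 3 (R): R=RYRY U=WORY F=GBGB D=OWYR B=GBGB
After move 4 (F'): F=BBGG U=WORR R=WYOY D=WWYR L=OYOR
After move 5 (U): U=RWRO F=WYGG R=GBOY B=OYGB L=BBOR
Query: U face = RWRO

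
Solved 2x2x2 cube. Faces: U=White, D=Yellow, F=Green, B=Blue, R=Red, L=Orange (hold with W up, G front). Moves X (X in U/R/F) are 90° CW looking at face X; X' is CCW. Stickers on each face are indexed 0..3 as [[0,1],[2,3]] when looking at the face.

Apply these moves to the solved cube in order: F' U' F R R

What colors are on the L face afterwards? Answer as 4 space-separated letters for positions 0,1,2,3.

Answer: B O O O

Derivation:
After move 1 (F'): F=GGGG U=WWRR R=YRYR D=OOYY L=OWOW
After move 2 (U'): U=WRWR F=OWGG R=GGYR B=YRBB L=BBOW
After move 3 (F): F=GOGW U=WRWB R=WGRR D=YGYY L=BOOO
After move 4 (R): R=RWRG U=WOWW F=GGGY D=YBYY B=BRRB
After move 5 (R): R=RRGW U=WGWY F=GBGY D=YRYB B=WROB
Query: L face = BOOO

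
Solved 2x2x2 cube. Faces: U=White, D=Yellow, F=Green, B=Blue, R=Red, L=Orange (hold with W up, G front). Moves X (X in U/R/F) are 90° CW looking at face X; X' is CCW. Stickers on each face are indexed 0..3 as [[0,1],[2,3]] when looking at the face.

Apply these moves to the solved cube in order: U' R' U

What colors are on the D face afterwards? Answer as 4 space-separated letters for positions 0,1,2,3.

Answer: Y O Y G

Derivation:
After move 1 (U'): U=WWWW F=OOGG R=GGRR B=RRBB L=BBOO
After move 2 (R'): R=GRGR U=WBWR F=OWGW D=YOYG B=YRYB
After move 3 (U): U=WWRB F=GRGW R=YRGR B=BBYB L=OWOO
Query: D face = YOYG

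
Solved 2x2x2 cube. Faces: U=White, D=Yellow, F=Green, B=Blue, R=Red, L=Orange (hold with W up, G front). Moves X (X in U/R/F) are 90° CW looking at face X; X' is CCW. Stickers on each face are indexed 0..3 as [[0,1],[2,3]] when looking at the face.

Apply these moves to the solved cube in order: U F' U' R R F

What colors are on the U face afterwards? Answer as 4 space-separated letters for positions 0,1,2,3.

Answer: W O W O

Derivation:
After move 1 (U): U=WWWW F=RRGG R=BBRR B=OOBB L=GGOO
After move 2 (F'): F=RGRG U=WWBR R=YBYR D=GOYY L=GWOW
After move 3 (U'): U=WRWB F=GWRG R=RGYR B=YBBB L=OOOW
After move 4 (R): R=YRRG U=WWWG F=GORY D=GBYY B=BBRB
After move 5 (R): R=RYGR U=WOWY F=GBRY D=GRYB B=GBWB
After move 6 (F): F=RGYB U=WOWO R=WYYR D=GRYB L=OGOR
Query: U face = WOWO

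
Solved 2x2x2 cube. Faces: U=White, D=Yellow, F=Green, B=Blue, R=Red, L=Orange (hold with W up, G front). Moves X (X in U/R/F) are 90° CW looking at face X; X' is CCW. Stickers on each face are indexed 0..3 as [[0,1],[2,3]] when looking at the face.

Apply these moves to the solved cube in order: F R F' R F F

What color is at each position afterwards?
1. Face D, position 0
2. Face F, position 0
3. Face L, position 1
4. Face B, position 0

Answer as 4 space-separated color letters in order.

After move 1 (F): F=GGGG U=WWOO R=WRWR D=RRYY L=OYOY
After move 2 (R): R=WWRR U=WGOG F=GRGY D=RBYB B=OBWB
After move 3 (F'): F=RYGG U=WGWR R=BWRR D=YYYB L=OGOO
After move 4 (R): R=RBRW U=WYWG F=RYGB D=YWYO B=RBGB
After move 5 (F): F=GRBY U=WYOG R=WBGW D=RRYO L=OYOW
After move 6 (F): F=BGYR U=WYWY R=OBGW D=GWYO L=OROR
Query 1: D[0] = G
Query 2: F[0] = B
Query 3: L[1] = R
Query 4: B[0] = R

Answer: G B R R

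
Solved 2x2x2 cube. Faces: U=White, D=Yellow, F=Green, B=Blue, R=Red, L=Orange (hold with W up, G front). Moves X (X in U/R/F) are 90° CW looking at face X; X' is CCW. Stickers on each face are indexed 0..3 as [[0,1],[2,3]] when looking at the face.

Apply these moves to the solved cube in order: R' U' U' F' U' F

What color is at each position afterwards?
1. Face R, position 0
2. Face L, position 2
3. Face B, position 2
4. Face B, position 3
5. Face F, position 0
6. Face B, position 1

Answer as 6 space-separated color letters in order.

Answer: B O Y B Y O

Derivation:
After move 1 (R'): R=RRRR U=WBWB F=GWGW D=YGYG B=YBYB
After move 2 (U'): U=BBWW F=OOGW R=GWRR B=RRYB L=YBOO
After move 3 (U'): U=BWBW F=YBGW R=OORR B=GWYB L=RROO
After move 4 (F'): F=BWYG U=BWOR R=GOYR D=ROYG L=RWOB
After move 5 (U'): U=WRBO F=RWYG R=BWYR B=GOYB L=GWOB
After move 6 (F): F=YRGW U=WRBW R=BWOR D=YBYG L=GROO
Query 1: R[0] = B
Query 2: L[2] = O
Query 3: B[2] = Y
Query 4: B[3] = B
Query 5: F[0] = Y
Query 6: B[1] = O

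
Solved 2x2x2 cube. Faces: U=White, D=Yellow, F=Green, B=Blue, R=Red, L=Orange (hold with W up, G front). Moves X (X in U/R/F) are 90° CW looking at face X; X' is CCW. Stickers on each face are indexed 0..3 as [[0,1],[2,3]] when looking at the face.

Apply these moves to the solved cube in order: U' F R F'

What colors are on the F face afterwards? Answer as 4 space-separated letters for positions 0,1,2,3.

Answer: G Y G G

Derivation:
After move 1 (U'): U=WWWW F=OOGG R=GGRR B=RRBB L=BBOO
After move 2 (F): F=GOGO U=WWOB R=WGWR D=RGYY L=BYOY
After move 3 (R): R=WWRG U=WOOO F=GGGY D=RBYR B=BRWB
After move 4 (F'): F=GYGG U=WOWR R=BWRG D=YYYR L=BOOO
Query: F face = GYGG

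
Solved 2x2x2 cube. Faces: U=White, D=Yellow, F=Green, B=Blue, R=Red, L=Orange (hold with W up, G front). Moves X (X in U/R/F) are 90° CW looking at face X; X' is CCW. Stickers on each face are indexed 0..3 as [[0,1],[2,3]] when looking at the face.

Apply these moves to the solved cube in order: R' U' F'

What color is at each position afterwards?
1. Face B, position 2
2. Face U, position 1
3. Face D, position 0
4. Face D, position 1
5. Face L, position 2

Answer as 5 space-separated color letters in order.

After move 1 (R'): R=RRRR U=WBWB F=GWGW D=YGYG B=YBYB
After move 2 (U'): U=BBWW F=OOGW R=GWRR B=RRYB L=YBOO
After move 3 (F'): F=OWOG U=BBGR R=GWYR D=BOYG L=YWOW
Query 1: B[2] = Y
Query 2: U[1] = B
Query 3: D[0] = B
Query 4: D[1] = O
Query 5: L[2] = O

Answer: Y B B O O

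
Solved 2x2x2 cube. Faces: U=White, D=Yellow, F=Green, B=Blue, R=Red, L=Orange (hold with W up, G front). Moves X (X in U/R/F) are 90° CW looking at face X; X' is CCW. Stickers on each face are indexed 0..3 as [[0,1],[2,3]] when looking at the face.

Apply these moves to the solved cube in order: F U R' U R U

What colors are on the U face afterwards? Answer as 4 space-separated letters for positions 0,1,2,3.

Answer: O O W R

Derivation:
After move 1 (F): F=GGGG U=WWOO R=WRWR D=RRYY L=OYOY
After move 2 (U): U=OWOW F=WRGG R=BBWR B=OYBB L=GGOY
After move 3 (R'): R=BRBW U=OBOO F=WWGW D=RRYG B=YYRB
After move 4 (U): U=OOOB F=BRGW R=YYBW B=GGRB L=WWOY
After move 5 (R): R=BYWY U=OROW F=BRGG D=RRYG B=BGOB
After move 6 (U): U=OOWR F=BYGG R=BGWY B=WWOB L=BROY
Query: U face = OOWR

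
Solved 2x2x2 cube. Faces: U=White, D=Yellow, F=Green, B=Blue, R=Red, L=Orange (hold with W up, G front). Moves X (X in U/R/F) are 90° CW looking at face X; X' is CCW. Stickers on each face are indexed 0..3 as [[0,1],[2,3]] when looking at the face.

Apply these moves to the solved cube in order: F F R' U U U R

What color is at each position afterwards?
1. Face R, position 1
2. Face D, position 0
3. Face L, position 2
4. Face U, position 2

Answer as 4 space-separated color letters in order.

After move 1 (F): F=GGGG U=WWOO R=WRWR D=RRYY L=OYOY
After move 2 (F): F=GGGG U=WWYY R=OROR D=WWYY L=OROR
After move 3 (R'): R=RROO U=WBYB F=GWGY D=WGYG B=YBWB
After move 4 (U): U=YWBB F=RRGY R=YBOO B=ORWB L=GWOR
After move 5 (U): U=BYBW F=YBGY R=OROO B=GWWB L=RROR
After move 6 (U): U=BBWY F=ORGY R=GWOO B=RRWB L=YBOR
After move 7 (R): R=OGOW U=BRWY F=OGGG D=WWYR B=YRBB
Query 1: R[1] = G
Query 2: D[0] = W
Query 3: L[2] = O
Query 4: U[2] = W

Answer: G W O W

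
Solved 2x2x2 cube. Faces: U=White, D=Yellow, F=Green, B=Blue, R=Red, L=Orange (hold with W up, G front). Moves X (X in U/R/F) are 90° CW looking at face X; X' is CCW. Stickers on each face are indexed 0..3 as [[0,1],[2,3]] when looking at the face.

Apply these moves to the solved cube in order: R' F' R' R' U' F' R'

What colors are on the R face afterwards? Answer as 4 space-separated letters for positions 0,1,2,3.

After move 1 (R'): R=RRRR U=WBWB F=GWGW D=YGYG B=YBYB
After move 2 (F'): F=WWGG U=WBRR R=GRYR D=OOYG L=OBOW
After move 3 (R'): R=RRGY U=WYRY F=WBGR D=OWYG B=GBOB
After move 4 (R'): R=RYRG U=WORG F=WYGY D=OBYR B=GBWB
After move 5 (U'): U=OGWR F=OBGY R=WYRG B=RYWB L=GBOW
After move 6 (F'): F=BYOG U=OGWR R=BYOG D=BWYR L=GROW
After move 7 (R'): R=YGBO U=OWWR F=BGOR D=BYYG B=RYWB
Query: R face = YGBO

Answer: Y G B O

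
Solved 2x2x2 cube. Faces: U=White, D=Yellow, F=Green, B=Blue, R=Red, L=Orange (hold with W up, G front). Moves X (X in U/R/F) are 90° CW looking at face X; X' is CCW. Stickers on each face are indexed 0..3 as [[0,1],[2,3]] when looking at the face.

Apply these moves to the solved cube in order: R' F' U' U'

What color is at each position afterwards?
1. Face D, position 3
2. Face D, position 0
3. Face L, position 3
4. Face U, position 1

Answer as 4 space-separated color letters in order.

Answer: G O W R

Derivation:
After move 1 (R'): R=RRRR U=WBWB F=GWGW D=YGYG B=YBYB
After move 2 (F'): F=WWGG U=WBRR R=GRYR D=OOYG L=OBOW
After move 3 (U'): U=BRWR F=OBGG R=WWYR B=GRYB L=YBOW
After move 4 (U'): U=RRBW F=YBGG R=OBYR B=WWYB L=GROW
Query 1: D[3] = G
Query 2: D[0] = O
Query 3: L[3] = W
Query 4: U[1] = R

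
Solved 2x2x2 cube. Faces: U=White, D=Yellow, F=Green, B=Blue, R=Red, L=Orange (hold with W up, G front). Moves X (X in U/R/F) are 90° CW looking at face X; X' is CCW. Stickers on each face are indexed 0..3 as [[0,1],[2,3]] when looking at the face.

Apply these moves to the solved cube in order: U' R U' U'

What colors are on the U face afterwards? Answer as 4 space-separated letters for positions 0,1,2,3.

After move 1 (U'): U=WWWW F=OOGG R=GGRR B=RRBB L=BBOO
After move 2 (R): R=RGRG U=WOWG F=OYGY D=YBYR B=WRWB
After move 3 (U'): U=OGWW F=BBGY R=OYRG B=RGWB L=WROO
After move 4 (U'): U=GWOW F=WRGY R=BBRG B=OYWB L=RGOO
Query: U face = GWOW

Answer: G W O W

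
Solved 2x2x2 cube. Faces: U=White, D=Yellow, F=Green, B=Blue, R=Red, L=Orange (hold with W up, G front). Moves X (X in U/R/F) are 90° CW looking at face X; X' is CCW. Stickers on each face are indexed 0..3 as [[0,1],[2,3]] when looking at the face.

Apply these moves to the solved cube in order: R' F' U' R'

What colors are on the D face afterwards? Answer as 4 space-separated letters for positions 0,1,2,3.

Answer: O B Y G

Derivation:
After move 1 (R'): R=RRRR U=WBWB F=GWGW D=YGYG B=YBYB
After move 2 (F'): F=WWGG U=WBRR R=GRYR D=OOYG L=OBOW
After move 3 (U'): U=BRWR F=OBGG R=WWYR B=GRYB L=YBOW
After move 4 (R'): R=WRWY U=BYWG F=ORGR D=OBYG B=GROB
Query: D face = OBYG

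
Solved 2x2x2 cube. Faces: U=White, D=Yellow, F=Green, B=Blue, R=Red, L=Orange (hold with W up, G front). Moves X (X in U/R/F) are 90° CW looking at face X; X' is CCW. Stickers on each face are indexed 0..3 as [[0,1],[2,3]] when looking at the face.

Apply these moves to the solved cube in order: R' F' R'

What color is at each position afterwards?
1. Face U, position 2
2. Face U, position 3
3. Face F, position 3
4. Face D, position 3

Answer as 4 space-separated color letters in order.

After move 1 (R'): R=RRRR U=WBWB F=GWGW D=YGYG B=YBYB
After move 2 (F'): F=WWGG U=WBRR R=GRYR D=OOYG L=OBOW
After move 3 (R'): R=RRGY U=WYRY F=WBGR D=OWYG B=GBOB
Query 1: U[2] = R
Query 2: U[3] = Y
Query 3: F[3] = R
Query 4: D[3] = G

Answer: R Y R G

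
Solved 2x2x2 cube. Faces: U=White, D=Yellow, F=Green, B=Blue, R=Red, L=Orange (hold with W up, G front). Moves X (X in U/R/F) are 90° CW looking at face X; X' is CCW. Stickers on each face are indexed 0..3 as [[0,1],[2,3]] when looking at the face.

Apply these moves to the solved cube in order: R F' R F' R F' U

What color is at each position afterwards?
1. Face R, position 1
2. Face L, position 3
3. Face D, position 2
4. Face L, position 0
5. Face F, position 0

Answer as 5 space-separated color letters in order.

After move 1 (R): R=RRRR U=WGWG F=GYGY D=YBYB B=WBWB
After move 2 (F'): F=YYGG U=WGRR R=BRYR D=OOYB L=OGOW
After move 3 (R): R=YBRR U=WYRG F=YOGB D=OWYW B=RBGB
After move 4 (F'): F=OBYG U=WYYR R=WBOR D=GWYW L=OGOR
After move 5 (R): R=OWRB U=WBYG F=OWYW D=GGYR B=RBYB
After move 6 (F'): F=WWOY U=WBOR R=GWGB D=GRYR L=OGOY
After move 7 (U): U=OWRB F=GWOY R=RBGB B=OGYB L=WWOY
Query 1: R[1] = B
Query 2: L[3] = Y
Query 3: D[2] = Y
Query 4: L[0] = W
Query 5: F[0] = G

Answer: B Y Y W G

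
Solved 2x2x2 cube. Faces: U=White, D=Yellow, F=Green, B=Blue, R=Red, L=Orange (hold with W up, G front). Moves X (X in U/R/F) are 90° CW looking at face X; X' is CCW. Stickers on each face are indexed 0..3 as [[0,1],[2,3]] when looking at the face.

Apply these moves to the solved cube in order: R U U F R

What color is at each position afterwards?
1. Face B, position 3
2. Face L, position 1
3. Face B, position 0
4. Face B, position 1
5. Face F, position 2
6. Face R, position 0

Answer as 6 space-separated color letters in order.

After move 1 (R): R=RRRR U=WGWG F=GYGY D=YBYB B=WBWB
After move 2 (U): U=WWGG F=RRGY R=WBRR B=OOWB L=GYOO
After move 3 (U): U=GWGW F=WBGY R=OORR B=GYWB L=RROO
After move 4 (F): F=GWYB U=GWOR R=GOWR D=ROYB L=RYOB
After move 5 (R): R=WGRO U=GWOB F=GOYB D=RWYG B=RYWB
Query 1: B[3] = B
Query 2: L[1] = Y
Query 3: B[0] = R
Query 4: B[1] = Y
Query 5: F[2] = Y
Query 6: R[0] = W

Answer: B Y R Y Y W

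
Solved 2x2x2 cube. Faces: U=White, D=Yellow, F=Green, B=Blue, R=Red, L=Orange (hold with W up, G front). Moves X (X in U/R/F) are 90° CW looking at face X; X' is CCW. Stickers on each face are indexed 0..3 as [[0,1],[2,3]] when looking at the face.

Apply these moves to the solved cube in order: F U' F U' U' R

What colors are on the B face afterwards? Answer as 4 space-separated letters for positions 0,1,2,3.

Answer: W O Y B

Derivation:
After move 1 (F): F=GGGG U=WWOO R=WRWR D=RRYY L=OYOY
After move 2 (U'): U=WOWO F=OYGG R=GGWR B=WRBB L=BBOY
After move 3 (F): F=GOGY U=WOYB R=WGOR D=WGYY L=BROR
After move 4 (U'): U=OBWY F=BRGY R=GOOR B=WGBB L=WROR
After move 5 (U'): U=BYOW F=WRGY R=BROR B=GOBB L=WGOR
After move 6 (R): R=OBRR U=BROY F=WGGY D=WBYG B=WOYB
Query: B face = WOYB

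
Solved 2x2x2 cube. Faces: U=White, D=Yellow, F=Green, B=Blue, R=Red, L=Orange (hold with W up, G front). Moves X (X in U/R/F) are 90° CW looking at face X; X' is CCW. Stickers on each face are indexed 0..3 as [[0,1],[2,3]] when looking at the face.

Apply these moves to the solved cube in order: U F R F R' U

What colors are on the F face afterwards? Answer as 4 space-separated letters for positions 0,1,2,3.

After move 1 (U): U=WWWW F=RRGG R=BBRR B=OOBB L=GGOO
After move 2 (F): F=GRGR U=WWOG R=WBWR D=RBYY L=GYOY
After move 3 (R): R=WWRB U=WROR F=GBGY D=RBYO B=GOWB
After move 4 (F): F=GGYB U=WRYY R=OWRB D=RWYO L=GROB
After move 5 (R'): R=WBOR U=WWYG F=GRYY D=RGYB B=OOWB
After move 6 (U): U=YWGW F=WBYY R=OOOR B=GRWB L=GROB
Query: F face = WBYY

Answer: W B Y Y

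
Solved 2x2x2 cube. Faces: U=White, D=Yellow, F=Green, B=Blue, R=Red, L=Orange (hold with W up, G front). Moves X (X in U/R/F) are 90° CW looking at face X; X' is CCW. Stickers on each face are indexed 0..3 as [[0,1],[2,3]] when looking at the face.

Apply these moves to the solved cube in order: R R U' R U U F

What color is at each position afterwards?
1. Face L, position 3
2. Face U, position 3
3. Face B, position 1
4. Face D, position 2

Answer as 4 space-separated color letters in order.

Answer: G G W Y

Derivation:
After move 1 (R): R=RRRR U=WGWG F=GYGY D=YBYB B=WBWB
After move 2 (R): R=RRRR U=WYWY F=GBGB D=YWYW B=GBGB
After move 3 (U'): U=YYWW F=OOGB R=GBRR B=RRGB L=GBOO
After move 4 (R): R=RGRB U=YOWB F=OWGW D=YGYR B=WRYB
After move 5 (U): U=WYBO F=RGGW R=WRRB B=GBYB L=OWOO
After move 6 (U): U=BWOY F=WRGW R=GBRB B=OWYB L=RGOO
After move 7 (F): F=GWWR U=BWOG R=OBYB D=RGYR L=RYOG
Query 1: L[3] = G
Query 2: U[3] = G
Query 3: B[1] = W
Query 4: D[2] = Y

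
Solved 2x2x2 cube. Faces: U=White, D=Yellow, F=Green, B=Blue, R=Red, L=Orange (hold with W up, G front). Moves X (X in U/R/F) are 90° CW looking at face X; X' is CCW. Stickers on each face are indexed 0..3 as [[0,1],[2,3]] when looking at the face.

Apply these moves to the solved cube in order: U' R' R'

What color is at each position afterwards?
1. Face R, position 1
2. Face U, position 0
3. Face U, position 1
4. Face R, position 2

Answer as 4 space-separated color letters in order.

Answer: R W Y G

Derivation:
After move 1 (U'): U=WWWW F=OOGG R=GGRR B=RRBB L=BBOO
After move 2 (R'): R=GRGR U=WBWR F=OWGW D=YOYG B=YRYB
After move 3 (R'): R=RRGG U=WYWY F=OBGR D=YWYW B=GROB
Query 1: R[1] = R
Query 2: U[0] = W
Query 3: U[1] = Y
Query 4: R[2] = G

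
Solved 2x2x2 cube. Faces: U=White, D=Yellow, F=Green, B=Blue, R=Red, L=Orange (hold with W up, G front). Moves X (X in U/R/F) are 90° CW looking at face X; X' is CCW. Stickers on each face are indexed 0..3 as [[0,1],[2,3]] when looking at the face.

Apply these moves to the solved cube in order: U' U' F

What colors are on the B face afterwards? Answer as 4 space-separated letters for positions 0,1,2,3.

Answer: G G B B

Derivation:
After move 1 (U'): U=WWWW F=OOGG R=GGRR B=RRBB L=BBOO
After move 2 (U'): U=WWWW F=BBGG R=OORR B=GGBB L=RROO
After move 3 (F): F=GBGB U=WWOR R=WOWR D=ROYY L=RYOY
Query: B face = GGBB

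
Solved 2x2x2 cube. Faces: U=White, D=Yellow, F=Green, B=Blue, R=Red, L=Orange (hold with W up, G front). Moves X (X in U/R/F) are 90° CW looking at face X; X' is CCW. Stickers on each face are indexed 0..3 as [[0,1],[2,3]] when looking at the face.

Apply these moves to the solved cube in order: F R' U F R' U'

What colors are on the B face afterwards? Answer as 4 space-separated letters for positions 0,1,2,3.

After move 1 (F): F=GGGG U=WWOO R=WRWR D=RRYY L=OYOY
After move 2 (R'): R=RRWW U=WBOB F=GWGO D=RGYG B=YBRB
After move 3 (U): U=OWBB F=RRGO R=YBWW B=OYRB L=GWOY
After move 4 (F): F=GROR U=OWYW R=BBBW D=WYYG L=GROG
After move 5 (R'): R=BWBB U=ORYO F=GWOW D=WRYR B=GYYB
After move 6 (U'): U=ROOY F=GROW R=GWBB B=BWYB L=GYOG
Query: B face = BWYB

Answer: B W Y B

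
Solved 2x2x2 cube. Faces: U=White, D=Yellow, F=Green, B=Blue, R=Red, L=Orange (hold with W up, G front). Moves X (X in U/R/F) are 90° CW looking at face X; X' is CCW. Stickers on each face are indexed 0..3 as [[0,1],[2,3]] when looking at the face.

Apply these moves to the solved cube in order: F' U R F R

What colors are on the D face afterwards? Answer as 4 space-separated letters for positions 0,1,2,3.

After move 1 (F'): F=GGGG U=WWRR R=YRYR D=OOYY L=OWOW
After move 2 (U): U=RWRW F=YRGG R=BBYR B=OWBB L=GGOW
After move 3 (R): R=YBRB U=RRRG F=YOGY D=OBYO B=WWWB
After move 4 (F): F=GYYO U=RRWG R=RBGB D=RYYO L=GOOB
After move 5 (R): R=GRBB U=RYWO F=GYYO D=RWYW B=GWRB
Query: D face = RWYW

Answer: R W Y W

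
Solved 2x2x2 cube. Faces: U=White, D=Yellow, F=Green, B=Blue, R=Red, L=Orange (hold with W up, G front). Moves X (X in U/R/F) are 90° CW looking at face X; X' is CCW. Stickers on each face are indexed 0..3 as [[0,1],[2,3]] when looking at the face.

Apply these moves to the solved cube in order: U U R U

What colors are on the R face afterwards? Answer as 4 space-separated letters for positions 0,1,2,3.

Answer: W G R O

Derivation:
After move 1 (U): U=WWWW F=RRGG R=BBRR B=OOBB L=GGOO
After move 2 (U): U=WWWW F=BBGG R=OORR B=GGBB L=RROO
After move 3 (R): R=RORO U=WBWG F=BYGY D=YBYG B=WGWB
After move 4 (U): U=WWGB F=ROGY R=WGRO B=RRWB L=BYOO
Query: R face = WGRO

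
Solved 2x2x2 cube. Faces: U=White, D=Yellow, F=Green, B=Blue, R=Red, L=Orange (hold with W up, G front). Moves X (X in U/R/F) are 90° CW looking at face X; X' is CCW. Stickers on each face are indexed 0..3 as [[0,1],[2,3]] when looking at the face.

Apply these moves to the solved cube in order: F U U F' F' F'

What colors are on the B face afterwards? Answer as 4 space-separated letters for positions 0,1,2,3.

Answer: G G B B

Derivation:
After move 1 (F): F=GGGG U=WWOO R=WRWR D=RRYY L=OYOY
After move 2 (U): U=OWOW F=WRGG R=BBWR B=OYBB L=GGOY
After move 3 (U): U=OOWW F=BBGG R=OYWR B=GGBB L=WROY
After move 4 (F'): F=BGBG U=OOOW R=RYRR D=RYYY L=WWOW
After move 5 (F'): F=GGBB U=OORR R=YYRR D=WWYY L=WWOO
After move 6 (F'): F=GBGB U=OOYR R=WYWR D=WOYY L=WROR
Query: B face = GGBB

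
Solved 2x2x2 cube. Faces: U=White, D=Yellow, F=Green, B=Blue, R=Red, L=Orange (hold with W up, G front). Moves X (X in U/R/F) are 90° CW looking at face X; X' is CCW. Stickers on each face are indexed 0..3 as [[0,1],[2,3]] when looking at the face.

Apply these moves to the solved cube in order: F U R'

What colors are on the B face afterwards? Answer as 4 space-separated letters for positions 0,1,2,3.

After move 1 (F): F=GGGG U=WWOO R=WRWR D=RRYY L=OYOY
After move 2 (U): U=OWOW F=WRGG R=BBWR B=OYBB L=GGOY
After move 3 (R'): R=BRBW U=OBOO F=WWGW D=RRYG B=YYRB
Query: B face = YYRB

Answer: Y Y R B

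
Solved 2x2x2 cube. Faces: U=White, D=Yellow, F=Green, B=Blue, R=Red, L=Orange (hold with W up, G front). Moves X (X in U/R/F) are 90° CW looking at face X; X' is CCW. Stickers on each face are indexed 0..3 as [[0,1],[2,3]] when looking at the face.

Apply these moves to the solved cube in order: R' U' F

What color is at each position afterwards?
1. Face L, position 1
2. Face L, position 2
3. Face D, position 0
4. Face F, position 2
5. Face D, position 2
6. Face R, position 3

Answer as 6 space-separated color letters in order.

After move 1 (R'): R=RRRR U=WBWB F=GWGW D=YGYG B=YBYB
After move 2 (U'): U=BBWW F=OOGW R=GWRR B=RRYB L=YBOO
After move 3 (F): F=GOWO U=BBOB R=WWWR D=RGYG L=YYOG
Query 1: L[1] = Y
Query 2: L[2] = O
Query 3: D[0] = R
Query 4: F[2] = W
Query 5: D[2] = Y
Query 6: R[3] = R

Answer: Y O R W Y R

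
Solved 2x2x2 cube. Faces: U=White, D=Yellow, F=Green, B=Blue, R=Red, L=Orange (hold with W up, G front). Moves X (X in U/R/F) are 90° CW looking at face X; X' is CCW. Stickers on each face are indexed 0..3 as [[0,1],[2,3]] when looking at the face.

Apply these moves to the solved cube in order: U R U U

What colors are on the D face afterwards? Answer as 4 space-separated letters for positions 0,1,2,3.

After move 1 (U): U=WWWW F=RRGG R=BBRR B=OOBB L=GGOO
After move 2 (R): R=RBRB U=WRWG F=RYGY D=YBYO B=WOWB
After move 3 (U): U=WWGR F=RBGY R=WORB B=GGWB L=RYOO
After move 4 (U): U=GWRW F=WOGY R=GGRB B=RYWB L=RBOO
Query: D face = YBYO

Answer: Y B Y O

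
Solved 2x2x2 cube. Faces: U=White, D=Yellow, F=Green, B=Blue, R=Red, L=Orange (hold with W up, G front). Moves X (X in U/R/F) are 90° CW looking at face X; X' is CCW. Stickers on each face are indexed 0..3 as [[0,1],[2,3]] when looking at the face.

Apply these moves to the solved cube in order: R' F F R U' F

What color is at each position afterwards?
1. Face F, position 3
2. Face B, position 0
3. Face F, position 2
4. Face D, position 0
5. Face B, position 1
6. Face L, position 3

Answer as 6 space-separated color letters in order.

Answer: R O G R O Y

Derivation:
After move 1 (R'): R=RRRR U=WBWB F=GWGW D=YGYG B=YBYB
After move 2 (F): F=GGWW U=WBOO R=WRBR D=RRYG L=OYOG
After move 3 (F): F=WGWG U=WBGY R=OROR D=BWYG L=OROR
After move 4 (R): R=OORR U=WGGG F=WWWG D=BYYY B=YBBB
After move 5 (U'): U=GGWG F=ORWG R=WWRR B=OOBB L=YBOR
After move 6 (F): F=WOGR U=GGRB R=WWGR D=RWYY L=YBOY
Query 1: F[3] = R
Query 2: B[0] = O
Query 3: F[2] = G
Query 4: D[0] = R
Query 5: B[1] = O
Query 6: L[3] = Y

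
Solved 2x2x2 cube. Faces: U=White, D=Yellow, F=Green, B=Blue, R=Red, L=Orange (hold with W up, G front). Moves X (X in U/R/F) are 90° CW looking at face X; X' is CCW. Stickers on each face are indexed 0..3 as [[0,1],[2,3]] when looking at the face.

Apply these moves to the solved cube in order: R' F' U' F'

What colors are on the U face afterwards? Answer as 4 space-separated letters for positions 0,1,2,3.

After move 1 (R'): R=RRRR U=WBWB F=GWGW D=YGYG B=YBYB
After move 2 (F'): F=WWGG U=WBRR R=GRYR D=OOYG L=OBOW
After move 3 (U'): U=BRWR F=OBGG R=WWYR B=GRYB L=YBOW
After move 4 (F'): F=BGOG U=BRWY R=OWOR D=BWYG L=YROW
Query: U face = BRWY

Answer: B R W Y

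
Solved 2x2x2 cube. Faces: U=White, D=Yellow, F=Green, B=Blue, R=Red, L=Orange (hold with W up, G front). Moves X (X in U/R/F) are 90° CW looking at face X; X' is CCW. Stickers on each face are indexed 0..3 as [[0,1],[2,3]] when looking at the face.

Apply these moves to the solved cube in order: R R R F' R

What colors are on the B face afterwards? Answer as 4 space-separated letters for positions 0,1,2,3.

Answer: R B B B

Derivation:
After move 1 (R): R=RRRR U=WGWG F=GYGY D=YBYB B=WBWB
After move 2 (R): R=RRRR U=WYWY F=GBGB D=YWYW B=GBGB
After move 3 (R): R=RRRR U=WBWB F=GWGW D=YGYG B=YBYB
After move 4 (F'): F=WWGG U=WBRR R=GRYR D=OOYG L=OBOW
After move 5 (R): R=YGRR U=WWRG F=WOGG D=OYYY B=RBBB
Query: B face = RBBB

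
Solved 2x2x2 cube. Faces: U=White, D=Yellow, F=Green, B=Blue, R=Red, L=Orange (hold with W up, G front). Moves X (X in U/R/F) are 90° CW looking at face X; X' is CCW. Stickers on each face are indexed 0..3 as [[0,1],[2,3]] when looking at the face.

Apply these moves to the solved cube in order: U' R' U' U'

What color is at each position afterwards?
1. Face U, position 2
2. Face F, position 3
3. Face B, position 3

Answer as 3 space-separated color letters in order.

Answer: B W B

Derivation:
After move 1 (U'): U=WWWW F=OOGG R=GGRR B=RRBB L=BBOO
After move 2 (R'): R=GRGR U=WBWR F=OWGW D=YOYG B=YRYB
After move 3 (U'): U=BRWW F=BBGW R=OWGR B=GRYB L=YROO
After move 4 (U'): U=RWBW F=YRGW R=BBGR B=OWYB L=GROO
Query 1: U[2] = B
Query 2: F[3] = W
Query 3: B[3] = B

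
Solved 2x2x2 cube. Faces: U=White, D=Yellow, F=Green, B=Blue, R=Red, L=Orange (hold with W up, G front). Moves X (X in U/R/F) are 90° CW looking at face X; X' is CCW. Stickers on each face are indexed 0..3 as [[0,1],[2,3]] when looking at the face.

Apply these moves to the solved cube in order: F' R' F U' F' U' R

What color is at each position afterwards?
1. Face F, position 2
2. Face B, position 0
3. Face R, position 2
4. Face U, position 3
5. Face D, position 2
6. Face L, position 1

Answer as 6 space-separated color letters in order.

After move 1 (F'): F=GGGG U=WWRR R=YRYR D=OOYY L=OWOW
After move 2 (R'): R=RRYY U=WBRB F=GWGR D=OGYG B=YBOB
After move 3 (F): F=GGRW U=WBWW R=RRBY D=YRYG L=OOOG
After move 4 (U'): U=BWWW F=OORW R=GGBY B=RROB L=YBOG
After move 5 (F'): F=OWOR U=BWGB R=RGYY D=BGYG L=YWOW
After move 6 (U'): U=WBBG F=YWOR R=OWYY B=RGOB L=RROW
After move 7 (R): R=YOYW U=WWBR F=YGOG D=BOYR B=GGBB
Query 1: F[2] = O
Query 2: B[0] = G
Query 3: R[2] = Y
Query 4: U[3] = R
Query 5: D[2] = Y
Query 6: L[1] = R

Answer: O G Y R Y R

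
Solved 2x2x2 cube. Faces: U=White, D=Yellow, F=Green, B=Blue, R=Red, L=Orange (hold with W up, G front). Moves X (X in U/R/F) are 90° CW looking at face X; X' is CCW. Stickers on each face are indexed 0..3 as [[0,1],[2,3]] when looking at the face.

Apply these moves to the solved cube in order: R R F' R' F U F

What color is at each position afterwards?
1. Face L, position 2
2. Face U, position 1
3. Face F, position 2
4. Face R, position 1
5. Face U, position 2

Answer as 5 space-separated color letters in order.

Answer: O W Y B B

Derivation:
After move 1 (R): R=RRRR U=WGWG F=GYGY D=YBYB B=WBWB
After move 2 (R): R=RRRR U=WYWY F=GBGB D=YWYW B=GBGB
After move 3 (F'): F=BBGG U=WYRR R=WRYR D=OOYW L=OYOW
After move 4 (R'): R=RRWY U=WGRG F=BYGR D=OBYG B=WBOB
After move 5 (F): F=GBRY U=WGWY R=RRGY D=WRYG L=OOOB
After move 6 (U): U=WWYG F=RRRY R=WBGY B=OOOB L=GBOB
After move 7 (F): F=RRYR U=WWBB R=YBGY D=GWYG L=GWOR
Query 1: L[2] = O
Query 2: U[1] = W
Query 3: F[2] = Y
Query 4: R[1] = B
Query 5: U[2] = B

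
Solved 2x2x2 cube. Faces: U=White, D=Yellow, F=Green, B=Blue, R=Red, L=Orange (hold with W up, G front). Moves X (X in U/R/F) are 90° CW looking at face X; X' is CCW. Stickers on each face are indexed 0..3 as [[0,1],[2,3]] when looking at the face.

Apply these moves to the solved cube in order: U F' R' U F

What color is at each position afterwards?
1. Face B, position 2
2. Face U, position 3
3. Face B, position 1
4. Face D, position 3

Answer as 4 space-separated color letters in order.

Answer: O W W G

Derivation:
After move 1 (U): U=WWWW F=RRGG R=BBRR B=OOBB L=GGOO
After move 2 (F'): F=RGRG U=WWBR R=YBYR D=GOYY L=GWOW
After move 3 (R'): R=BRYY U=WBBO F=RWRR D=GGYG B=YOOB
After move 4 (U): U=BWOB F=BRRR R=YOYY B=GWOB L=RWOW
After move 5 (F): F=RBRR U=BWWW R=OOBY D=YYYG L=RGOG
Query 1: B[2] = O
Query 2: U[3] = W
Query 3: B[1] = W
Query 4: D[3] = G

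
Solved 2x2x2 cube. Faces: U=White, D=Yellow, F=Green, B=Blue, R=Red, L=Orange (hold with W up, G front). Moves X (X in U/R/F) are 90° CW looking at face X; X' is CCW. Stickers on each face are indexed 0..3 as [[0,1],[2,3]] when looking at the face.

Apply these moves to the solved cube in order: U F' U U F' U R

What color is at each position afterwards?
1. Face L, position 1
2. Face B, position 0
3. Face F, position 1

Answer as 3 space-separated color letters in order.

After move 1 (U): U=WWWW F=RRGG R=BBRR B=OOBB L=GGOO
After move 2 (F'): F=RGRG U=WWBR R=YBYR D=GOYY L=GWOW
After move 3 (U): U=BWRW F=YBRG R=OOYR B=GWBB L=RGOW
After move 4 (U): U=RBWW F=OORG R=GWYR B=RGBB L=YBOW
After move 5 (F'): F=OGOR U=RBGY R=OWGR D=BWYY L=YWOW
After move 6 (U): U=GRYB F=OWOR R=RGGR B=YWBB L=OGOW
After move 7 (R): R=GRRG U=GWYR F=OWOY D=BBYY B=BWRB
Query 1: L[1] = G
Query 2: B[0] = B
Query 3: F[1] = W

Answer: G B W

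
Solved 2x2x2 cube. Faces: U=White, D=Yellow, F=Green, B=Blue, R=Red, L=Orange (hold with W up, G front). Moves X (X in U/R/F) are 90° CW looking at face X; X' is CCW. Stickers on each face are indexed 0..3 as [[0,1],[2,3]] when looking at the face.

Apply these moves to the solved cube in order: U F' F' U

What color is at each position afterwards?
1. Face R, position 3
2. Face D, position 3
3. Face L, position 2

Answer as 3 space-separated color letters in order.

Answer: R Y O

Derivation:
After move 1 (U): U=WWWW F=RRGG R=BBRR B=OOBB L=GGOO
After move 2 (F'): F=RGRG U=WWBR R=YBYR D=GOYY L=GWOW
After move 3 (F'): F=GGRR U=WWYY R=OBGR D=WWYY L=GROB
After move 4 (U): U=YWYW F=OBRR R=OOGR B=GRBB L=GGOB
Query 1: R[3] = R
Query 2: D[3] = Y
Query 3: L[2] = O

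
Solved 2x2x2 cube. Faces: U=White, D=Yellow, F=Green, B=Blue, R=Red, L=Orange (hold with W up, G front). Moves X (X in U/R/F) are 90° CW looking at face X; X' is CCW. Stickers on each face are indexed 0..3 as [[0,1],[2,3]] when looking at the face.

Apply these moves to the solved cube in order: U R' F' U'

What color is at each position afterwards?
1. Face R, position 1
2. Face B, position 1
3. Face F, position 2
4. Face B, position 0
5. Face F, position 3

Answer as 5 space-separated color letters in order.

After move 1 (U): U=WWWW F=RRGG R=BBRR B=OOBB L=GGOO
After move 2 (R'): R=BRBR U=WBWO F=RWGW D=YRYG B=YOYB
After move 3 (F'): F=WWRG U=WBBB R=RRYR D=GOYG L=GOOW
After move 4 (U'): U=BBWB F=GORG R=WWYR B=RRYB L=YOOW
Query 1: R[1] = W
Query 2: B[1] = R
Query 3: F[2] = R
Query 4: B[0] = R
Query 5: F[3] = G

Answer: W R R R G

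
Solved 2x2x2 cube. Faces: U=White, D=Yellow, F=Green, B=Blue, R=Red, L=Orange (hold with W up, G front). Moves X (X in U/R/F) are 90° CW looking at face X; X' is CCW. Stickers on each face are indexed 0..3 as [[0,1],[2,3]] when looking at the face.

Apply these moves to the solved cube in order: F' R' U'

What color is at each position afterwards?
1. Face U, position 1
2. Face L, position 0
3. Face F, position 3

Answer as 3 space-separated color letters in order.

After move 1 (F'): F=GGGG U=WWRR R=YRYR D=OOYY L=OWOW
After move 2 (R'): R=RRYY U=WBRB F=GWGR D=OGYG B=YBOB
After move 3 (U'): U=BBWR F=OWGR R=GWYY B=RROB L=YBOW
Query 1: U[1] = B
Query 2: L[0] = Y
Query 3: F[3] = R

Answer: B Y R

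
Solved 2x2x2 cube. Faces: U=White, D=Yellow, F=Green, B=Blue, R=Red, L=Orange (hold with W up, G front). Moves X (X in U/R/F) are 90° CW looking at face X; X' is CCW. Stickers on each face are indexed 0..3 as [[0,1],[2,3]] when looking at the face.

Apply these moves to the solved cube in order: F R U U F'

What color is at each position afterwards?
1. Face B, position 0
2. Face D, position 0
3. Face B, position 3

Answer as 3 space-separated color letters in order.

Answer: G W B

Derivation:
After move 1 (F): F=GGGG U=WWOO R=WRWR D=RRYY L=OYOY
After move 2 (R): R=WWRR U=WGOG F=GRGY D=RBYB B=OBWB
After move 3 (U): U=OWGG F=WWGY R=OBRR B=OYWB L=GROY
After move 4 (U): U=GOGW F=OBGY R=OYRR B=GRWB L=WWOY
After move 5 (F'): F=BYOG U=GOOR R=BYRR D=WYYB L=WWOG
Query 1: B[0] = G
Query 2: D[0] = W
Query 3: B[3] = B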